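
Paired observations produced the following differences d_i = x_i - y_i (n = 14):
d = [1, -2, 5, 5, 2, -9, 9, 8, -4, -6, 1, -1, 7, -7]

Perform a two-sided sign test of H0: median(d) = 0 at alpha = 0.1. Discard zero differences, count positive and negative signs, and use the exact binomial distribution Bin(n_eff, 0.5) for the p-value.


Step 1: Discard zero differences. Original n = 14; n_eff = number of nonzero differences = 14.
Nonzero differences (with sign): +1, -2, +5, +5, +2, -9, +9, +8, -4, -6, +1, -1, +7, -7
Step 2: Count signs: positive = 8, negative = 6.
Step 3: Under H0: P(positive) = 0.5, so the number of positives S ~ Bin(14, 0.5).
Step 4: Two-sided exact p-value = sum of Bin(14,0.5) probabilities at or below the observed probability = 0.790527.
Step 5: alpha = 0.1. fail to reject H0.

n_eff = 14, pos = 8, neg = 6, p = 0.790527, fail to reject H0.


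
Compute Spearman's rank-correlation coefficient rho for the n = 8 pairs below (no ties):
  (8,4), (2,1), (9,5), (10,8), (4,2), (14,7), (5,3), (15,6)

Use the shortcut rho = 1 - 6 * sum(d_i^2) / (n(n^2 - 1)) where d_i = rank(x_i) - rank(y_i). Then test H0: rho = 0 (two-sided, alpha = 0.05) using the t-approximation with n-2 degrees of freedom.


Step 1: Rank x and y separately (midranks; no ties here).
rank(x): 8->4, 2->1, 9->5, 10->6, 4->2, 14->7, 5->3, 15->8
rank(y): 4->4, 1->1, 5->5, 8->8, 2->2, 7->7, 3->3, 6->6
Step 2: d_i = R_x(i) - R_y(i); compute d_i^2.
  (4-4)^2=0, (1-1)^2=0, (5-5)^2=0, (6-8)^2=4, (2-2)^2=0, (7-7)^2=0, (3-3)^2=0, (8-6)^2=4
sum(d^2) = 8.
Step 3: rho = 1 - 6*8 / (8*(8^2 - 1)) = 1 - 48/504 = 0.904762.
Step 4: Under H0, t = rho * sqrt((n-2)/(1-rho^2)) = 5.2034 ~ t(6).
Step 5: Two-sided p-value from the t-distribution with 6 df = 0.002008.
Step 6: alpha = 0.05. reject H0.

rho = 0.9048, p = 0.002008, reject H0 at alpha = 0.05.


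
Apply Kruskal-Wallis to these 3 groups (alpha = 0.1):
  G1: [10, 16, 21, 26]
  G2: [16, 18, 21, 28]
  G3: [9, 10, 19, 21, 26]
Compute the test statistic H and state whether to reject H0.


Step 1: Combine all N = 13 observations and assign midranks.
sorted (value, group, rank): (9,G3,1), (10,G1,2.5), (10,G3,2.5), (16,G1,4.5), (16,G2,4.5), (18,G2,6), (19,G3,7), (21,G1,9), (21,G2,9), (21,G3,9), (26,G1,11.5), (26,G3,11.5), (28,G2,13)
Step 2: Sum ranks within each group.
R_1 = 27.5 (n_1 = 4)
R_2 = 32.5 (n_2 = 4)
R_3 = 31 (n_3 = 5)
Step 3: H = 12/(N(N+1)) * sum(R_i^2/n_i) - 3(N+1)
     = 12/(13*14) * (27.5^2/4 + 32.5^2/4 + 31^2/5) - 3*14
     = 0.065934 * 645.325 - 42
     = 0.548901.
Step 4: Ties present; correction factor C = 1 - 42/(13^3 - 13) = 0.980769. Corrected H = 0.548901 / 0.980769 = 0.559664.
Step 5: Under H0, H ~ chi^2(2); p-value = 0.755911.
Step 6: alpha = 0.1. fail to reject H0.

H = 0.5597, df = 2, p = 0.755911, fail to reject H0.


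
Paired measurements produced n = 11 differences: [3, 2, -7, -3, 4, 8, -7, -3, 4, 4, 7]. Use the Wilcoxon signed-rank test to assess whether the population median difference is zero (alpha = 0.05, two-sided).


Step 1: Drop any zero differences (none here) and take |d_i|.
|d| = [3, 2, 7, 3, 4, 8, 7, 3, 4, 4, 7]
Step 2: Midrank |d_i| (ties get averaged ranks).
ranks: |3|->3, |2|->1, |7|->9, |3|->3, |4|->6, |8|->11, |7|->9, |3|->3, |4|->6, |4|->6, |7|->9
Step 3: Attach original signs; sum ranks with positive sign and with negative sign.
W+ = 3 + 1 + 6 + 11 + 6 + 6 + 9 = 42
W- = 9 + 3 + 9 + 3 = 24
(Check: W+ + W- = 66 should equal n(n+1)/2 = 66.)
Step 4: Test statistic W = min(W+, W-) = 24.
Step 5: Ties in |d|, so use the tie-corrected normal approximation.
        E[W] = n(n+1)/4 = 11*12/4 = 33.
        Tie groups: |d|=3 (t=3), |d|=4 (t=3), |d|=7 (t=3); sum(t^3 - t) = 72.
        Var[W] = n(n+1)(2n+1)/24 - sum(t^3-t)/48 = 3036/24 - 72/48 = 125.
        z = (W - E[W]) / sqrt(Var[W]) = (24 - 33) / 11.1803 = -0.8050.
        Two-sided p = 2*Phi(z) = 0.420829.
Step 6: alpha = 0.05. fail to reject H0.

W+ = 42, W- = 24, W = min = 24, p = 0.420829, fail to reject H0.


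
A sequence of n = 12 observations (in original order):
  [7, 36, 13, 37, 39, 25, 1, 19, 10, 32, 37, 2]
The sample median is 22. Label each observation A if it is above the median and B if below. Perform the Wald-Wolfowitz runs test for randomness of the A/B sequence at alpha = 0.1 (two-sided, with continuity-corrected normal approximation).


Step 1: Compute median = 22; label A = above, B = below.
Labels in order: BABAAABBBAAB  (n_A = 6, n_B = 6)
Step 2: Count runs R = 7.
Step 3: Under H0 (random ordering), E[R] = 2*n_A*n_B/(n_A+n_B) + 1 = 2*6*6/12 + 1 = 7.0000.
        Var[R] = 2*n_A*n_B*(2*n_A*n_B - n_A - n_B) / ((n_A+n_B)^2 * (n_A+n_B-1)) = 4320/1584 = 2.7273.
        SD[R] = 1.6514.
Step 4: R = E[R], so z = 0 with no continuity correction.
Step 5: Two-sided p-value via normal approximation = 2*(1 - Phi(|z|)) = 1.000000.
Step 6: alpha = 0.1. fail to reject H0.

R = 7, z = 0.0000, p = 1.000000, fail to reject H0.


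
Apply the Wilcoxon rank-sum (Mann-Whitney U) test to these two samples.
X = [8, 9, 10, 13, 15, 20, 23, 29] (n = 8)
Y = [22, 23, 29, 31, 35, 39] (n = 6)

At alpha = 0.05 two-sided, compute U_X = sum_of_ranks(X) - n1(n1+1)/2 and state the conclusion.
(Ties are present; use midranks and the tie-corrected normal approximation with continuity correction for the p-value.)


Step 1: Combine and sort all 14 observations; assign midranks.
sorted (value, group): (8,X), (9,X), (10,X), (13,X), (15,X), (20,X), (22,Y), (23,X), (23,Y), (29,X), (29,Y), (31,Y), (35,Y), (39,Y)
ranks: 8->1, 9->2, 10->3, 13->4, 15->5, 20->6, 22->7, 23->8.5, 23->8.5, 29->10.5, 29->10.5, 31->12, 35->13, 39->14
Step 2: Rank sum for X: R1 = 1 + 2 + 3 + 4 + 5 + 6 + 8.5 + 10.5 = 40.
Step 3: U_X = R1 - n1(n1+1)/2 = 40 - 8*9/2 = 40 - 36 = 4.
       U_Y = n1*n2 - U_X = 48 - 4 = 44.
Step 4: Ties are present, so use the tie-corrected normal approximation (with continuity correction) for the p-value.
Step 5: p-value = 0.011636; compare to alpha = 0.05. reject H0.

U_X = 4, p = 0.011636, reject H0 at alpha = 0.05.


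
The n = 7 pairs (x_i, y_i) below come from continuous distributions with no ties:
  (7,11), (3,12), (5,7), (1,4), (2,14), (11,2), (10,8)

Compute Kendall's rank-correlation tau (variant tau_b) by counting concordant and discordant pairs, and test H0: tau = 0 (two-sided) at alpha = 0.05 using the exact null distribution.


Step 1: Enumerate the 21 unordered pairs (i,j) with i<j and classify each by sign(x_j-x_i) * sign(y_j-y_i).
  (1,2):dx=-4,dy=+1->D; (1,3):dx=-2,dy=-4->C; (1,4):dx=-6,dy=-7->C; (1,5):dx=-5,dy=+3->D
  (1,6):dx=+4,dy=-9->D; (1,7):dx=+3,dy=-3->D; (2,3):dx=+2,dy=-5->D; (2,4):dx=-2,dy=-8->C
  (2,5):dx=-1,dy=+2->D; (2,6):dx=+8,dy=-10->D; (2,7):dx=+7,dy=-4->D; (3,4):dx=-4,dy=-3->C
  (3,5):dx=-3,dy=+7->D; (3,6):dx=+6,dy=-5->D; (3,7):dx=+5,dy=+1->C; (4,5):dx=+1,dy=+10->C
  (4,6):dx=+10,dy=-2->D; (4,7):dx=+9,dy=+4->C; (5,6):dx=+9,dy=-12->D; (5,7):dx=+8,dy=-6->D
  (6,7):dx=-1,dy=+6->D
Step 2: C = 7, D = 14, total pairs = 21.
Step 3: tau = (C - D)/(n(n-1)/2) = (7 - 14)/21 = -0.333333.
Step 4: Exact two-sided p-value (enumerate n! = 5040 permutations of y under H0): p = 0.381349.
Step 5: alpha = 0.05. fail to reject H0.

tau_b = -0.3333 (C=7, D=14), p = 0.381349, fail to reject H0.


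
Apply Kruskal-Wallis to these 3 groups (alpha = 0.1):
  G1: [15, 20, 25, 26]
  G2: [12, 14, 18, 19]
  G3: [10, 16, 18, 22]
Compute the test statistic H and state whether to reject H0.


Step 1: Combine all N = 12 observations and assign midranks.
sorted (value, group, rank): (10,G3,1), (12,G2,2), (14,G2,3), (15,G1,4), (16,G3,5), (18,G2,6.5), (18,G3,6.5), (19,G2,8), (20,G1,9), (22,G3,10), (25,G1,11), (26,G1,12)
Step 2: Sum ranks within each group.
R_1 = 36 (n_1 = 4)
R_2 = 19.5 (n_2 = 4)
R_3 = 22.5 (n_3 = 4)
Step 3: H = 12/(N(N+1)) * sum(R_i^2/n_i) - 3(N+1)
     = 12/(12*13) * (36^2/4 + 19.5^2/4 + 22.5^2/4) - 3*13
     = 0.076923 * 545.625 - 39
     = 2.971154.
Step 4: Ties present; correction factor C = 1 - 6/(12^3 - 12) = 0.996503. Corrected H = 2.971154 / 0.996503 = 2.981579.
Step 5: Under H0, H ~ chi^2(2); p-value = 0.225195.
Step 6: alpha = 0.1. fail to reject H0.

H = 2.9816, df = 2, p = 0.225195, fail to reject H0.


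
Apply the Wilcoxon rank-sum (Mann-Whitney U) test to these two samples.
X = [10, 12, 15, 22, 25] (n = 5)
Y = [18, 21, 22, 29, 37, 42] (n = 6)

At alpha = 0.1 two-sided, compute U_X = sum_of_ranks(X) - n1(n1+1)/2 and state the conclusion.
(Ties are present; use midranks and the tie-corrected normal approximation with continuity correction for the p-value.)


Step 1: Combine and sort all 11 observations; assign midranks.
sorted (value, group): (10,X), (12,X), (15,X), (18,Y), (21,Y), (22,X), (22,Y), (25,X), (29,Y), (37,Y), (42,Y)
ranks: 10->1, 12->2, 15->3, 18->4, 21->5, 22->6.5, 22->6.5, 25->8, 29->9, 37->10, 42->11
Step 2: Rank sum for X: R1 = 1 + 2 + 3 + 6.5 + 8 = 20.5.
Step 3: U_X = R1 - n1(n1+1)/2 = 20.5 - 5*6/2 = 20.5 - 15 = 5.5.
       U_Y = n1*n2 - U_X = 30 - 5.5 = 24.5.
Step 4: Ties are present, so use the tie-corrected normal approximation (with continuity correction) for the p-value.
Step 5: p-value = 0.099576; compare to alpha = 0.1. reject H0.

U_X = 5.5, p = 0.099576, reject H0 at alpha = 0.1.


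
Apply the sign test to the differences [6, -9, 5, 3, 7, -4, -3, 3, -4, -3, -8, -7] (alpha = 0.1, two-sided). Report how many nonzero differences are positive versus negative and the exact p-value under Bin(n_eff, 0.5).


Step 1: Discard zero differences. Original n = 12; n_eff = number of nonzero differences = 12.
Nonzero differences (with sign): +6, -9, +5, +3, +7, -4, -3, +3, -4, -3, -8, -7
Step 2: Count signs: positive = 5, negative = 7.
Step 3: Under H0: P(positive) = 0.5, so the number of positives S ~ Bin(12, 0.5).
Step 4: Two-sided exact p-value = sum of Bin(12,0.5) probabilities at or below the observed probability = 0.774414.
Step 5: alpha = 0.1. fail to reject H0.

n_eff = 12, pos = 5, neg = 7, p = 0.774414, fail to reject H0.


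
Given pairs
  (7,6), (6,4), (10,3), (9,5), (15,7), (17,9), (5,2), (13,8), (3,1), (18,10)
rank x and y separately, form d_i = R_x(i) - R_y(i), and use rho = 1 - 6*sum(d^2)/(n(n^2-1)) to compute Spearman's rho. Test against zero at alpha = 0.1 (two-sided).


Step 1: Rank x and y separately (midranks; no ties here).
rank(x): 7->4, 6->3, 10->6, 9->5, 15->8, 17->9, 5->2, 13->7, 3->1, 18->10
rank(y): 6->6, 4->4, 3->3, 5->5, 7->7, 9->9, 2->2, 8->8, 1->1, 10->10
Step 2: d_i = R_x(i) - R_y(i); compute d_i^2.
  (4-6)^2=4, (3-4)^2=1, (6-3)^2=9, (5-5)^2=0, (8-7)^2=1, (9-9)^2=0, (2-2)^2=0, (7-8)^2=1, (1-1)^2=0, (10-10)^2=0
sum(d^2) = 16.
Step 3: rho = 1 - 6*16 / (10*(10^2 - 1)) = 1 - 96/990 = 0.903030.
Step 4: Under H0, t = rho * sqrt((n-2)/(1-rho^2)) = 5.9457 ~ t(8).
Step 5: Two-sided p-value from the t-distribution with 8 df = 0.000344.
Step 6: alpha = 0.1. reject H0.

rho = 0.9030, p = 0.000344, reject H0 at alpha = 0.1.


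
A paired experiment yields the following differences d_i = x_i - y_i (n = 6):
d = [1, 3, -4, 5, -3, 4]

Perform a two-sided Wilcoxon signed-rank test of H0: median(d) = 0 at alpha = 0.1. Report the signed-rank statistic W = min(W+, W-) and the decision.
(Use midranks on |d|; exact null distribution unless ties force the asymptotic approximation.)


Step 1: Drop any zero differences (none here) and take |d_i|.
|d| = [1, 3, 4, 5, 3, 4]
Step 2: Midrank |d_i| (ties get averaged ranks).
ranks: |1|->1, |3|->2.5, |4|->4.5, |5|->6, |3|->2.5, |4|->4.5
Step 3: Attach original signs; sum ranks with positive sign and with negative sign.
W+ = 1 + 2.5 + 6 + 4.5 = 14
W- = 4.5 + 2.5 = 7
(Check: W+ + W- = 21 should equal n(n+1)/2 = 21.)
Step 4: Test statistic W = min(W+, W-) = 7.
Step 5: Ties in |d|, so use the tie-corrected normal approximation.
        E[W] = n(n+1)/4 = 6*7/4 = 10.5.
        Tie groups: |d|=3 (t=2), |d|=4 (t=2); sum(t^3 - t) = 12.
        Var[W] = n(n+1)(2n+1)/24 - sum(t^3-t)/48 = 546/24 - 12/48 = 22.5.
        z = (W - E[W]) / sqrt(Var[W]) = (7 - 10.5) / 4.7434 = -0.7379.
        Two-sided p = 2*Phi(z) = 0.460597.
Step 6: alpha = 0.1. fail to reject H0.

W+ = 14, W- = 7, W = min = 7, p = 0.460597, fail to reject H0.


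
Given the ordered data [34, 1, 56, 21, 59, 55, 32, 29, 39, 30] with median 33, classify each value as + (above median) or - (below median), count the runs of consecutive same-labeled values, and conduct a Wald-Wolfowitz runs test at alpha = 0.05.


Step 1: Compute median = 33; label A = above, B = below.
Labels in order: ABABAABBAB  (n_A = 5, n_B = 5)
Step 2: Count runs R = 8.
Step 3: Under H0 (random ordering), E[R] = 2*n_A*n_B/(n_A+n_B) + 1 = 2*5*5/10 + 1 = 6.0000.
        Var[R] = 2*n_A*n_B*(2*n_A*n_B - n_A - n_B) / ((n_A+n_B)^2 * (n_A+n_B-1)) = 2000/900 = 2.2222.
        SD[R] = 1.4907.
Step 4: Continuity-corrected z = (R - 0.5 - E[R]) / SD[R] = (8 - 0.5 - 6.0000) / 1.4907 = 1.0062.
Step 5: Two-sided p-value via normal approximation = 2*(1 - Phi(|z|)) = 0.314305.
Step 6: alpha = 0.05. fail to reject H0.

R = 8, z = 1.0062, p = 0.314305, fail to reject H0.


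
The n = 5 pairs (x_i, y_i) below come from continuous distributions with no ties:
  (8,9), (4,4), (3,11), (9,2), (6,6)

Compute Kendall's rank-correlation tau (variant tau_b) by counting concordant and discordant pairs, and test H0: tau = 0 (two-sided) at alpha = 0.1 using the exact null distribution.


Step 1: Enumerate the 10 unordered pairs (i,j) with i<j and classify each by sign(x_j-x_i) * sign(y_j-y_i).
  (1,2):dx=-4,dy=-5->C; (1,3):dx=-5,dy=+2->D; (1,4):dx=+1,dy=-7->D; (1,5):dx=-2,dy=-3->C
  (2,3):dx=-1,dy=+7->D; (2,4):dx=+5,dy=-2->D; (2,5):dx=+2,dy=+2->C; (3,4):dx=+6,dy=-9->D
  (3,5):dx=+3,dy=-5->D; (4,5):dx=-3,dy=+4->D
Step 2: C = 3, D = 7, total pairs = 10.
Step 3: tau = (C - D)/(n(n-1)/2) = (3 - 7)/10 = -0.400000.
Step 4: Exact two-sided p-value (enumerate n! = 120 permutations of y under H0): p = 0.483333.
Step 5: alpha = 0.1. fail to reject H0.

tau_b = -0.4000 (C=3, D=7), p = 0.483333, fail to reject H0.


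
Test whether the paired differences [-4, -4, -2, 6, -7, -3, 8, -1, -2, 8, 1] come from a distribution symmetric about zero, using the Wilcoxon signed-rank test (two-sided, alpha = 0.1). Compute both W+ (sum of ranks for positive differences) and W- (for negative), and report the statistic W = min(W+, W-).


Step 1: Drop any zero differences (none here) and take |d_i|.
|d| = [4, 4, 2, 6, 7, 3, 8, 1, 2, 8, 1]
Step 2: Midrank |d_i| (ties get averaged ranks).
ranks: |4|->6.5, |4|->6.5, |2|->3.5, |6|->8, |7|->9, |3|->5, |8|->10.5, |1|->1.5, |2|->3.5, |8|->10.5, |1|->1.5
Step 3: Attach original signs; sum ranks with positive sign and with negative sign.
W+ = 8 + 10.5 + 10.5 + 1.5 = 30.5
W- = 6.5 + 6.5 + 3.5 + 9 + 5 + 1.5 + 3.5 = 35.5
(Check: W+ + W- = 66 should equal n(n+1)/2 = 66.)
Step 4: Test statistic W = min(W+, W-) = 30.5.
Step 5: Ties in |d|, so use the tie-corrected normal approximation.
        E[W] = n(n+1)/4 = 11*12/4 = 33.
        Tie groups: |d|=1 (t=2), |d|=2 (t=2), |d|=4 (t=2), |d|=8 (t=2); sum(t^3 - t) = 24.
        Var[W] = n(n+1)(2n+1)/24 - sum(t^3-t)/48 = 3036/24 - 24/48 = 126.
        z = (W - E[W]) / sqrt(Var[W]) = (30.5 - 33) / 11.2250 = -0.2227.
        Two-sided p = 2*Phi(z) = 0.823755.
Step 6: alpha = 0.1. fail to reject H0.

W+ = 30.5, W- = 35.5, W = min = 30.5, p = 0.823755, fail to reject H0.


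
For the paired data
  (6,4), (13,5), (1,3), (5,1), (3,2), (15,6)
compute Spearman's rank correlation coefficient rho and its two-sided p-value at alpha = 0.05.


Step 1: Rank x and y separately (midranks; no ties here).
rank(x): 6->4, 13->5, 1->1, 5->3, 3->2, 15->6
rank(y): 4->4, 5->5, 3->3, 1->1, 2->2, 6->6
Step 2: d_i = R_x(i) - R_y(i); compute d_i^2.
  (4-4)^2=0, (5-5)^2=0, (1-3)^2=4, (3-1)^2=4, (2-2)^2=0, (6-6)^2=0
sum(d^2) = 8.
Step 3: rho = 1 - 6*8 / (6*(6^2 - 1)) = 1 - 48/210 = 0.771429.
Step 4: Under H0, t = rho * sqrt((n-2)/(1-rho^2)) = 2.4247 ~ t(4).
Step 5: Two-sided p-value from the t-distribution with 4 df = 0.072397.
Step 6: alpha = 0.05. fail to reject H0.

rho = 0.7714, p = 0.072397, fail to reject H0 at alpha = 0.05.


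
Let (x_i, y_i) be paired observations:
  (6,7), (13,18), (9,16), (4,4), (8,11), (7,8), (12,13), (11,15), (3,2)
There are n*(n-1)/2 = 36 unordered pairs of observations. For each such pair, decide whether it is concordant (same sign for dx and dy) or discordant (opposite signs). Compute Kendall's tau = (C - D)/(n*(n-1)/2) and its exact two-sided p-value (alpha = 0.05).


Step 1: Enumerate the 36 unordered pairs (i,j) with i<j and classify each by sign(x_j-x_i) * sign(y_j-y_i).
  (1,2):dx=+7,dy=+11->C; (1,3):dx=+3,dy=+9->C; (1,4):dx=-2,dy=-3->C; (1,5):dx=+2,dy=+4->C
  (1,6):dx=+1,dy=+1->C; (1,7):dx=+6,dy=+6->C; (1,8):dx=+5,dy=+8->C; (1,9):dx=-3,dy=-5->C
  (2,3):dx=-4,dy=-2->C; (2,4):dx=-9,dy=-14->C; (2,5):dx=-5,dy=-7->C; (2,6):dx=-6,dy=-10->C
  (2,7):dx=-1,dy=-5->C; (2,8):dx=-2,dy=-3->C; (2,9):dx=-10,dy=-16->C; (3,4):dx=-5,dy=-12->C
  (3,5):dx=-1,dy=-5->C; (3,6):dx=-2,dy=-8->C; (3,7):dx=+3,dy=-3->D; (3,8):dx=+2,dy=-1->D
  (3,9):dx=-6,dy=-14->C; (4,5):dx=+4,dy=+7->C; (4,6):dx=+3,dy=+4->C; (4,7):dx=+8,dy=+9->C
  (4,8):dx=+7,dy=+11->C; (4,9):dx=-1,dy=-2->C; (5,6):dx=-1,dy=-3->C; (5,7):dx=+4,dy=+2->C
  (5,8):dx=+3,dy=+4->C; (5,9):dx=-5,dy=-9->C; (6,7):dx=+5,dy=+5->C; (6,8):dx=+4,dy=+7->C
  (6,9):dx=-4,dy=-6->C; (7,8):dx=-1,dy=+2->D; (7,9):dx=-9,dy=-11->C; (8,9):dx=-8,dy=-13->C
Step 2: C = 33, D = 3, total pairs = 36.
Step 3: tau = (C - D)/(n(n-1)/2) = (33 - 3)/36 = 0.833333.
Step 4: Exact two-sided p-value (enumerate n! = 362880 permutations of y under H0): p = 0.000854.
Step 5: alpha = 0.05. reject H0.

tau_b = 0.8333 (C=33, D=3), p = 0.000854, reject H0.


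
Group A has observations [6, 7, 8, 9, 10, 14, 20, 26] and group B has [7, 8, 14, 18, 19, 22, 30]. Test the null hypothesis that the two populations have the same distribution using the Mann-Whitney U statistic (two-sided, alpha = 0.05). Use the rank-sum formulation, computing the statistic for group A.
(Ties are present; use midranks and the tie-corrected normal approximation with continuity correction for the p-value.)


Step 1: Combine and sort all 15 observations; assign midranks.
sorted (value, group): (6,X), (7,X), (7,Y), (8,X), (8,Y), (9,X), (10,X), (14,X), (14,Y), (18,Y), (19,Y), (20,X), (22,Y), (26,X), (30,Y)
ranks: 6->1, 7->2.5, 7->2.5, 8->4.5, 8->4.5, 9->6, 10->7, 14->8.5, 14->8.5, 18->10, 19->11, 20->12, 22->13, 26->14, 30->15
Step 2: Rank sum for X: R1 = 1 + 2.5 + 4.5 + 6 + 7 + 8.5 + 12 + 14 = 55.5.
Step 3: U_X = R1 - n1(n1+1)/2 = 55.5 - 8*9/2 = 55.5 - 36 = 19.5.
       U_Y = n1*n2 - U_X = 56 - 19.5 = 36.5.
Step 4: Ties are present, so use the tie-corrected normal approximation (with continuity correction) for the p-value.
Step 5: p-value = 0.353247; compare to alpha = 0.05. fail to reject H0.

U_X = 19.5, p = 0.353247, fail to reject H0 at alpha = 0.05.


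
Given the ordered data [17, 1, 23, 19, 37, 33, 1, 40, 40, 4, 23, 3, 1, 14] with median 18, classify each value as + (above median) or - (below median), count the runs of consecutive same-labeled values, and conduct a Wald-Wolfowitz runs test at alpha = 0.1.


Step 1: Compute median = 18; label A = above, B = below.
Labels in order: BBAAAABAABABBB  (n_A = 7, n_B = 7)
Step 2: Count runs R = 7.
Step 3: Under H0 (random ordering), E[R] = 2*n_A*n_B/(n_A+n_B) + 1 = 2*7*7/14 + 1 = 8.0000.
        Var[R] = 2*n_A*n_B*(2*n_A*n_B - n_A - n_B) / ((n_A+n_B)^2 * (n_A+n_B-1)) = 8232/2548 = 3.2308.
        SD[R] = 1.7974.
Step 4: Continuity-corrected z = (R + 0.5 - E[R]) / SD[R] = (7 + 0.5 - 8.0000) / 1.7974 = -0.2782.
Step 5: Two-sided p-value via normal approximation = 2*(1 - Phi(|z|)) = 0.780879.
Step 6: alpha = 0.1. fail to reject H0.

R = 7, z = -0.2782, p = 0.780879, fail to reject H0.


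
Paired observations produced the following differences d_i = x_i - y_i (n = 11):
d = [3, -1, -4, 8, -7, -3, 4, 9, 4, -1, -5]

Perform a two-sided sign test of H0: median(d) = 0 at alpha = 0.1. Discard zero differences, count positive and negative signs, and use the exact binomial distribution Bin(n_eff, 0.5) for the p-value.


Step 1: Discard zero differences. Original n = 11; n_eff = number of nonzero differences = 11.
Nonzero differences (with sign): +3, -1, -4, +8, -7, -3, +4, +9, +4, -1, -5
Step 2: Count signs: positive = 5, negative = 6.
Step 3: Under H0: P(positive) = 0.5, so the number of positives S ~ Bin(11, 0.5).
Step 4: Two-sided exact p-value = sum of Bin(11,0.5) probabilities at or below the observed probability = 1.000000.
Step 5: alpha = 0.1. fail to reject H0.

n_eff = 11, pos = 5, neg = 6, p = 1.000000, fail to reject H0.


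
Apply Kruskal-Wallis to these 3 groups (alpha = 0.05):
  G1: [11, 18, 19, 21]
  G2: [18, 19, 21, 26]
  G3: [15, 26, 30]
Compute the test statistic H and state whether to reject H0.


Step 1: Combine all N = 11 observations and assign midranks.
sorted (value, group, rank): (11,G1,1), (15,G3,2), (18,G1,3.5), (18,G2,3.5), (19,G1,5.5), (19,G2,5.5), (21,G1,7.5), (21,G2,7.5), (26,G2,9.5), (26,G3,9.5), (30,G3,11)
Step 2: Sum ranks within each group.
R_1 = 17.5 (n_1 = 4)
R_2 = 26 (n_2 = 4)
R_3 = 22.5 (n_3 = 3)
Step 3: H = 12/(N(N+1)) * sum(R_i^2/n_i) - 3(N+1)
     = 12/(11*12) * (17.5^2/4 + 26^2/4 + 22.5^2/3) - 3*12
     = 0.090909 * 414.312 - 36
     = 1.664773.
Step 4: Ties present; correction factor C = 1 - 24/(11^3 - 11) = 0.981818. Corrected H = 1.664773 / 0.981818 = 1.695602.
Step 5: Under H0, H ~ chi^2(2); p-value = 0.428356.
Step 6: alpha = 0.05. fail to reject H0.

H = 1.6956, df = 2, p = 0.428356, fail to reject H0.


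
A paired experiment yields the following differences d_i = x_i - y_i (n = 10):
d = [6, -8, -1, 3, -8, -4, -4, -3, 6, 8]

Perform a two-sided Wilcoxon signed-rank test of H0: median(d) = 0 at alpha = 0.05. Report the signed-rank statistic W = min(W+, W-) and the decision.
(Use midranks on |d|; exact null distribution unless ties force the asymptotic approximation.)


Step 1: Drop any zero differences (none here) and take |d_i|.
|d| = [6, 8, 1, 3, 8, 4, 4, 3, 6, 8]
Step 2: Midrank |d_i| (ties get averaged ranks).
ranks: |6|->6.5, |8|->9, |1|->1, |3|->2.5, |8|->9, |4|->4.5, |4|->4.5, |3|->2.5, |6|->6.5, |8|->9
Step 3: Attach original signs; sum ranks with positive sign and with negative sign.
W+ = 6.5 + 2.5 + 6.5 + 9 = 24.5
W- = 9 + 1 + 9 + 4.5 + 4.5 + 2.5 = 30.5
(Check: W+ + W- = 55 should equal n(n+1)/2 = 55.)
Step 4: Test statistic W = min(W+, W-) = 24.5.
Step 5: Ties in |d|, so use the tie-corrected normal approximation.
        E[W] = n(n+1)/4 = 10*11/4 = 27.5.
        Tie groups: |d|=3 (t=2), |d|=4 (t=2), |d|=6 (t=2), |d|=8 (t=3); sum(t^3 - t) = 42.
        Var[W] = n(n+1)(2n+1)/24 - sum(t^3-t)/48 = 2310/24 - 42/48 = 95.375.
        z = (W - E[W]) / sqrt(Var[W]) = (24.5 - 27.5) / 9.7660 = -0.3072.
        Two-sided p = 2*Phi(z) = 0.758700.
Step 6: alpha = 0.05. fail to reject H0.

W+ = 24.5, W- = 30.5, W = min = 24.5, p = 0.758700, fail to reject H0.


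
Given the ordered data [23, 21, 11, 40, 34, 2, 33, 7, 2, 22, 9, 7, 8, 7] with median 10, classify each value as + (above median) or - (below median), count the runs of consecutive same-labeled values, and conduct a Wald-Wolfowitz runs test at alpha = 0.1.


Step 1: Compute median = 10; label A = above, B = below.
Labels in order: AAAAABABBABBBB  (n_A = 7, n_B = 7)
Step 2: Count runs R = 6.
Step 3: Under H0 (random ordering), E[R] = 2*n_A*n_B/(n_A+n_B) + 1 = 2*7*7/14 + 1 = 8.0000.
        Var[R] = 2*n_A*n_B*(2*n_A*n_B - n_A - n_B) / ((n_A+n_B)^2 * (n_A+n_B-1)) = 8232/2548 = 3.2308.
        SD[R] = 1.7974.
Step 4: Continuity-corrected z = (R + 0.5 - E[R]) / SD[R] = (6 + 0.5 - 8.0000) / 1.7974 = -0.8345.
Step 5: Two-sided p-value via normal approximation = 2*(1 - Phi(|z|)) = 0.403986.
Step 6: alpha = 0.1. fail to reject H0.

R = 6, z = -0.8345, p = 0.403986, fail to reject H0.


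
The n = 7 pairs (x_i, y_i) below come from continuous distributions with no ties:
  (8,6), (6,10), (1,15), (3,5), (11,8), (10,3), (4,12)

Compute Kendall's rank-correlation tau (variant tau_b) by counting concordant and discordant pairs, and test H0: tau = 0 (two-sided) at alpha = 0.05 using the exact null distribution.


Step 1: Enumerate the 21 unordered pairs (i,j) with i<j and classify each by sign(x_j-x_i) * sign(y_j-y_i).
  (1,2):dx=-2,dy=+4->D; (1,3):dx=-7,dy=+9->D; (1,4):dx=-5,dy=-1->C; (1,5):dx=+3,dy=+2->C
  (1,6):dx=+2,dy=-3->D; (1,7):dx=-4,dy=+6->D; (2,3):dx=-5,dy=+5->D; (2,4):dx=-3,dy=-5->C
  (2,5):dx=+5,dy=-2->D; (2,6):dx=+4,dy=-7->D; (2,7):dx=-2,dy=+2->D; (3,4):dx=+2,dy=-10->D
  (3,5):dx=+10,dy=-7->D; (3,6):dx=+9,dy=-12->D; (3,7):dx=+3,dy=-3->D; (4,5):dx=+8,dy=+3->C
  (4,6):dx=+7,dy=-2->D; (4,7):dx=+1,dy=+7->C; (5,6):dx=-1,dy=-5->C; (5,7):dx=-7,dy=+4->D
  (6,7):dx=-6,dy=+9->D
Step 2: C = 6, D = 15, total pairs = 21.
Step 3: tau = (C - D)/(n(n-1)/2) = (6 - 15)/21 = -0.428571.
Step 4: Exact two-sided p-value (enumerate n! = 5040 permutations of y under H0): p = 0.238889.
Step 5: alpha = 0.05. fail to reject H0.

tau_b = -0.4286 (C=6, D=15), p = 0.238889, fail to reject H0.


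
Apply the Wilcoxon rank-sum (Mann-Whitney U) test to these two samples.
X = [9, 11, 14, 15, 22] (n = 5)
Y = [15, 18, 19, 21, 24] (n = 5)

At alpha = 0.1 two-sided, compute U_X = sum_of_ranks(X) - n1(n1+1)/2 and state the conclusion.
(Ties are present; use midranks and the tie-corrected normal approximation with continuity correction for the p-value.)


Step 1: Combine and sort all 10 observations; assign midranks.
sorted (value, group): (9,X), (11,X), (14,X), (15,X), (15,Y), (18,Y), (19,Y), (21,Y), (22,X), (24,Y)
ranks: 9->1, 11->2, 14->3, 15->4.5, 15->4.5, 18->6, 19->7, 21->8, 22->9, 24->10
Step 2: Rank sum for X: R1 = 1 + 2 + 3 + 4.5 + 9 = 19.5.
Step 3: U_X = R1 - n1(n1+1)/2 = 19.5 - 5*6/2 = 19.5 - 15 = 4.5.
       U_Y = n1*n2 - U_X = 25 - 4.5 = 20.5.
Step 4: Ties are present, so use the tie-corrected normal approximation (with continuity correction) for the p-value.
Step 5: p-value = 0.116074; compare to alpha = 0.1. fail to reject H0.

U_X = 4.5, p = 0.116074, fail to reject H0 at alpha = 0.1.


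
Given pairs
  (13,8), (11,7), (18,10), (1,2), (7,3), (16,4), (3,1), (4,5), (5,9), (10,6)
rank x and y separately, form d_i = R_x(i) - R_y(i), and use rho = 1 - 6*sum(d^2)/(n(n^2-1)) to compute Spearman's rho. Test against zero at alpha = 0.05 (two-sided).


Step 1: Rank x and y separately (midranks; no ties here).
rank(x): 13->8, 11->7, 18->10, 1->1, 7->5, 16->9, 3->2, 4->3, 5->4, 10->6
rank(y): 8->8, 7->7, 10->10, 2->2, 3->3, 4->4, 1->1, 5->5, 9->9, 6->6
Step 2: d_i = R_x(i) - R_y(i); compute d_i^2.
  (8-8)^2=0, (7-7)^2=0, (10-10)^2=0, (1-2)^2=1, (5-3)^2=4, (9-4)^2=25, (2-1)^2=1, (3-5)^2=4, (4-9)^2=25, (6-6)^2=0
sum(d^2) = 60.
Step 3: rho = 1 - 6*60 / (10*(10^2 - 1)) = 1 - 360/990 = 0.636364.
Step 4: Under H0, t = rho * sqrt((n-2)/(1-rho^2)) = 2.3333 ~ t(8).
Step 5: Two-sided p-value from the t-distribution with 8 df = 0.047912.
Step 6: alpha = 0.05. reject H0.

rho = 0.6364, p = 0.047912, reject H0 at alpha = 0.05.


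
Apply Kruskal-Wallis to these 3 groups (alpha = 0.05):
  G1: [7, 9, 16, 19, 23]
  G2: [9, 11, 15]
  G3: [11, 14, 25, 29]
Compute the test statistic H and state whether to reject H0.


Step 1: Combine all N = 12 observations and assign midranks.
sorted (value, group, rank): (7,G1,1), (9,G1,2.5), (9,G2,2.5), (11,G2,4.5), (11,G3,4.5), (14,G3,6), (15,G2,7), (16,G1,8), (19,G1,9), (23,G1,10), (25,G3,11), (29,G3,12)
Step 2: Sum ranks within each group.
R_1 = 30.5 (n_1 = 5)
R_2 = 14 (n_2 = 3)
R_3 = 33.5 (n_3 = 4)
Step 3: H = 12/(N(N+1)) * sum(R_i^2/n_i) - 3(N+1)
     = 12/(12*13) * (30.5^2/5 + 14^2/3 + 33.5^2/4) - 3*13
     = 0.076923 * 531.946 - 39
     = 1.918910.
Step 4: Ties present; correction factor C = 1 - 12/(12^3 - 12) = 0.993007. Corrected H = 1.918910 / 0.993007 = 1.932424.
Step 5: Under H0, H ~ chi^2(2); p-value = 0.380522.
Step 6: alpha = 0.05. fail to reject H0.

H = 1.9324, df = 2, p = 0.380522, fail to reject H0.


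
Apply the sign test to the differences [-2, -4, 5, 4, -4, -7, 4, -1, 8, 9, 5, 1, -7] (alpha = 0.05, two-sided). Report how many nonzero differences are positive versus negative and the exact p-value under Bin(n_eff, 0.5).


Step 1: Discard zero differences. Original n = 13; n_eff = number of nonzero differences = 13.
Nonzero differences (with sign): -2, -4, +5, +4, -4, -7, +4, -1, +8, +9, +5, +1, -7
Step 2: Count signs: positive = 7, negative = 6.
Step 3: Under H0: P(positive) = 0.5, so the number of positives S ~ Bin(13, 0.5).
Step 4: Two-sided exact p-value = sum of Bin(13,0.5) probabilities at or below the observed probability = 1.000000.
Step 5: alpha = 0.05. fail to reject H0.

n_eff = 13, pos = 7, neg = 6, p = 1.000000, fail to reject H0.


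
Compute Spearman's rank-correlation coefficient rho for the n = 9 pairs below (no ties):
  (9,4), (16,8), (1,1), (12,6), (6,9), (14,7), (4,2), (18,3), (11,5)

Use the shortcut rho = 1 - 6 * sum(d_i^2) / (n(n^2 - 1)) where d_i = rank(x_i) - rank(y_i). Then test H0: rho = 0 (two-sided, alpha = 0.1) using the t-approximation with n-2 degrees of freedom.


Step 1: Rank x and y separately (midranks; no ties here).
rank(x): 9->4, 16->8, 1->1, 12->6, 6->3, 14->7, 4->2, 18->9, 11->5
rank(y): 4->4, 8->8, 1->1, 6->6, 9->9, 7->7, 2->2, 3->3, 5->5
Step 2: d_i = R_x(i) - R_y(i); compute d_i^2.
  (4-4)^2=0, (8-8)^2=0, (1-1)^2=0, (6-6)^2=0, (3-9)^2=36, (7-7)^2=0, (2-2)^2=0, (9-3)^2=36, (5-5)^2=0
sum(d^2) = 72.
Step 3: rho = 1 - 6*72 / (9*(9^2 - 1)) = 1 - 432/720 = 0.400000.
Step 4: Under H0, t = rho * sqrt((n-2)/(1-rho^2)) = 1.1547 ~ t(7).
Step 5: Two-sided p-value from the t-distribution with 7 df = 0.286105.
Step 6: alpha = 0.1. fail to reject H0.

rho = 0.4000, p = 0.286105, fail to reject H0 at alpha = 0.1.


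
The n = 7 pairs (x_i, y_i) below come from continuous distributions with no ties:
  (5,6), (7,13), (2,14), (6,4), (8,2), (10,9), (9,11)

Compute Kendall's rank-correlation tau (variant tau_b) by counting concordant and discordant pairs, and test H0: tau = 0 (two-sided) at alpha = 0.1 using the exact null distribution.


Step 1: Enumerate the 21 unordered pairs (i,j) with i<j and classify each by sign(x_j-x_i) * sign(y_j-y_i).
  (1,2):dx=+2,dy=+7->C; (1,3):dx=-3,dy=+8->D; (1,4):dx=+1,dy=-2->D; (1,5):dx=+3,dy=-4->D
  (1,6):dx=+5,dy=+3->C; (1,7):dx=+4,dy=+5->C; (2,3):dx=-5,dy=+1->D; (2,4):dx=-1,dy=-9->C
  (2,5):dx=+1,dy=-11->D; (2,6):dx=+3,dy=-4->D; (2,7):dx=+2,dy=-2->D; (3,4):dx=+4,dy=-10->D
  (3,5):dx=+6,dy=-12->D; (3,6):dx=+8,dy=-5->D; (3,7):dx=+7,dy=-3->D; (4,5):dx=+2,dy=-2->D
  (4,6):dx=+4,dy=+5->C; (4,7):dx=+3,dy=+7->C; (5,6):dx=+2,dy=+7->C; (5,7):dx=+1,dy=+9->C
  (6,7):dx=-1,dy=+2->D
Step 2: C = 8, D = 13, total pairs = 21.
Step 3: tau = (C - D)/(n(n-1)/2) = (8 - 13)/21 = -0.238095.
Step 4: Exact two-sided p-value (enumerate n! = 5040 permutations of y under H0): p = 0.561905.
Step 5: alpha = 0.1. fail to reject H0.

tau_b = -0.2381 (C=8, D=13), p = 0.561905, fail to reject H0.


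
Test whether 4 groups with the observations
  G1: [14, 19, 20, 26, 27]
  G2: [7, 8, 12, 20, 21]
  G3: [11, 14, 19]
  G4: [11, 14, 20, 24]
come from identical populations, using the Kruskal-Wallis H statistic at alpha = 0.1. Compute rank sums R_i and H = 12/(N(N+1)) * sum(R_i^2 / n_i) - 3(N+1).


Step 1: Combine all N = 17 observations and assign midranks.
sorted (value, group, rank): (7,G2,1), (8,G2,2), (11,G3,3.5), (11,G4,3.5), (12,G2,5), (14,G1,7), (14,G3,7), (14,G4,7), (19,G1,9.5), (19,G3,9.5), (20,G1,12), (20,G2,12), (20,G4,12), (21,G2,14), (24,G4,15), (26,G1,16), (27,G1,17)
Step 2: Sum ranks within each group.
R_1 = 61.5 (n_1 = 5)
R_2 = 34 (n_2 = 5)
R_3 = 20 (n_3 = 3)
R_4 = 37.5 (n_4 = 4)
Step 3: H = 12/(N(N+1)) * sum(R_i^2/n_i) - 3(N+1)
     = 12/(17*18) * (61.5^2/5 + 34^2/5 + 20^2/3 + 37.5^2/4) - 3*18
     = 0.039216 * 1472.55 - 54
     = 3.746895.
Step 4: Ties present; correction factor C = 1 - 60/(17^3 - 17) = 0.987745. Corrected H = 3.746895 / 0.987745 = 3.793383.
Step 5: Under H0, H ~ chi^2(3); p-value = 0.284657.
Step 6: alpha = 0.1. fail to reject H0.

H = 3.7934, df = 3, p = 0.284657, fail to reject H0.


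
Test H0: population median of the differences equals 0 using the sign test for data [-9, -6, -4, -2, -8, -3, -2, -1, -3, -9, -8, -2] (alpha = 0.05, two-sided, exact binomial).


Step 1: Discard zero differences. Original n = 12; n_eff = number of nonzero differences = 12.
Nonzero differences (with sign): -9, -6, -4, -2, -8, -3, -2, -1, -3, -9, -8, -2
Step 2: Count signs: positive = 0, negative = 12.
Step 3: Under H0: P(positive) = 0.5, so the number of positives S ~ Bin(12, 0.5).
Step 4: Two-sided exact p-value = sum of Bin(12,0.5) probabilities at or below the observed probability = 0.000488.
Step 5: alpha = 0.05. reject H0.

n_eff = 12, pos = 0, neg = 12, p = 0.000488, reject H0.


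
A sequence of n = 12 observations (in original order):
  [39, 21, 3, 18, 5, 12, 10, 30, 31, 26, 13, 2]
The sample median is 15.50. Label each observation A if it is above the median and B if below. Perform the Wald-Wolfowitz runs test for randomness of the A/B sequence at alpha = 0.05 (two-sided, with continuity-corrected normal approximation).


Step 1: Compute median = 15.50; label A = above, B = below.
Labels in order: AABABBBAAABB  (n_A = 6, n_B = 6)
Step 2: Count runs R = 6.
Step 3: Under H0 (random ordering), E[R] = 2*n_A*n_B/(n_A+n_B) + 1 = 2*6*6/12 + 1 = 7.0000.
        Var[R] = 2*n_A*n_B*(2*n_A*n_B - n_A - n_B) / ((n_A+n_B)^2 * (n_A+n_B-1)) = 4320/1584 = 2.7273.
        SD[R] = 1.6514.
Step 4: Continuity-corrected z = (R + 0.5 - E[R]) / SD[R] = (6 + 0.5 - 7.0000) / 1.6514 = -0.3028.
Step 5: Two-sided p-value via normal approximation = 2*(1 - Phi(|z|)) = 0.762069.
Step 6: alpha = 0.05. fail to reject H0.

R = 6, z = -0.3028, p = 0.762069, fail to reject H0.


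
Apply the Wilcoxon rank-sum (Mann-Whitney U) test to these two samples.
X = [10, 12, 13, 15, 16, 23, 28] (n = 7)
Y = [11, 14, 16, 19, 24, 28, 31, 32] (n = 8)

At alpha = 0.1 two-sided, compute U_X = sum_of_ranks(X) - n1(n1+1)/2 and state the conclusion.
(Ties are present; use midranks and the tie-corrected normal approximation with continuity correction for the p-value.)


Step 1: Combine and sort all 15 observations; assign midranks.
sorted (value, group): (10,X), (11,Y), (12,X), (13,X), (14,Y), (15,X), (16,X), (16,Y), (19,Y), (23,X), (24,Y), (28,X), (28,Y), (31,Y), (32,Y)
ranks: 10->1, 11->2, 12->3, 13->4, 14->5, 15->6, 16->7.5, 16->7.5, 19->9, 23->10, 24->11, 28->12.5, 28->12.5, 31->14, 32->15
Step 2: Rank sum for X: R1 = 1 + 3 + 4 + 6 + 7.5 + 10 + 12.5 = 44.
Step 3: U_X = R1 - n1(n1+1)/2 = 44 - 7*8/2 = 44 - 28 = 16.
       U_Y = n1*n2 - U_X = 56 - 16 = 40.
Step 4: Ties are present, so use the tie-corrected normal approximation (with continuity correction) for the p-value.
Step 5: p-value = 0.182450; compare to alpha = 0.1. fail to reject H0.

U_X = 16, p = 0.182450, fail to reject H0 at alpha = 0.1.


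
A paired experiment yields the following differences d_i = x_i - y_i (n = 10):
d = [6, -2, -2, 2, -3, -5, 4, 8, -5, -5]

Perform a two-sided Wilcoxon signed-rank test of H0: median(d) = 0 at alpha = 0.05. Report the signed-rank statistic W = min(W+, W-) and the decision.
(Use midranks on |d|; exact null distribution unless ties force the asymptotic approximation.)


Step 1: Drop any zero differences (none here) and take |d_i|.
|d| = [6, 2, 2, 2, 3, 5, 4, 8, 5, 5]
Step 2: Midrank |d_i| (ties get averaged ranks).
ranks: |6|->9, |2|->2, |2|->2, |2|->2, |3|->4, |5|->7, |4|->5, |8|->10, |5|->7, |5|->7
Step 3: Attach original signs; sum ranks with positive sign and with negative sign.
W+ = 9 + 2 + 5 + 10 = 26
W- = 2 + 2 + 4 + 7 + 7 + 7 = 29
(Check: W+ + W- = 55 should equal n(n+1)/2 = 55.)
Step 4: Test statistic W = min(W+, W-) = 26.
Step 5: Ties in |d|, so use the tie-corrected normal approximation.
        E[W] = n(n+1)/4 = 10*11/4 = 27.5.
        Tie groups: |d|=2 (t=3), |d|=5 (t=3); sum(t^3 - t) = 48.
        Var[W] = n(n+1)(2n+1)/24 - sum(t^3-t)/48 = 2310/24 - 48/48 = 95.25.
        z = (W - E[W]) / sqrt(Var[W]) = (26 - 27.5) / 9.7596 = -0.1537.
        Two-sided p = 2*Phi(z) = 0.877850.
Step 6: alpha = 0.05. fail to reject H0.

W+ = 26, W- = 29, W = min = 26, p = 0.877850, fail to reject H0.


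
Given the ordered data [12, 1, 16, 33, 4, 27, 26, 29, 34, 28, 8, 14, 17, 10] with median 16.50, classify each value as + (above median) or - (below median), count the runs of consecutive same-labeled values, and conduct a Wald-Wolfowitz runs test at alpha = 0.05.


Step 1: Compute median = 16.50; label A = above, B = below.
Labels in order: BBBABAAAAABBAB  (n_A = 7, n_B = 7)
Step 2: Count runs R = 7.
Step 3: Under H0 (random ordering), E[R] = 2*n_A*n_B/(n_A+n_B) + 1 = 2*7*7/14 + 1 = 8.0000.
        Var[R] = 2*n_A*n_B*(2*n_A*n_B - n_A - n_B) / ((n_A+n_B)^2 * (n_A+n_B-1)) = 8232/2548 = 3.2308.
        SD[R] = 1.7974.
Step 4: Continuity-corrected z = (R + 0.5 - E[R]) / SD[R] = (7 + 0.5 - 8.0000) / 1.7974 = -0.2782.
Step 5: Two-sided p-value via normal approximation = 2*(1 - Phi(|z|)) = 0.780879.
Step 6: alpha = 0.05. fail to reject H0.

R = 7, z = -0.2782, p = 0.780879, fail to reject H0.


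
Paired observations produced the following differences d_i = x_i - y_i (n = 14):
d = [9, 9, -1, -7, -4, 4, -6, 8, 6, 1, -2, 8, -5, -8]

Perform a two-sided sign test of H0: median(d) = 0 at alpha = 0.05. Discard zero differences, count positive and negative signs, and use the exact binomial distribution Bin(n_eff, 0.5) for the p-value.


Step 1: Discard zero differences. Original n = 14; n_eff = number of nonzero differences = 14.
Nonzero differences (with sign): +9, +9, -1, -7, -4, +4, -6, +8, +6, +1, -2, +8, -5, -8
Step 2: Count signs: positive = 7, negative = 7.
Step 3: Under H0: P(positive) = 0.5, so the number of positives S ~ Bin(14, 0.5).
Step 4: Two-sided exact p-value = sum of Bin(14,0.5) probabilities at or below the observed probability = 1.000000.
Step 5: alpha = 0.05. fail to reject H0.

n_eff = 14, pos = 7, neg = 7, p = 1.000000, fail to reject H0.


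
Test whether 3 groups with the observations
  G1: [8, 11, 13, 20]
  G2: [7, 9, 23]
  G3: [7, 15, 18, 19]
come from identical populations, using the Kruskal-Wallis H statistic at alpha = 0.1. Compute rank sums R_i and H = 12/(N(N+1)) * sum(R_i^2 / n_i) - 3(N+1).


Step 1: Combine all N = 11 observations and assign midranks.
sorted (value, group, rank): (7,G2,1.5), (7,G3,1.5), (8,G1,3), (9,G2,4), (11,G1,5), (13,G1,6), (15,G3,7), (18,G3,8), (19,G3,9), (20,G1,10), (23,G2,11)
Step 2: Sum ranks within each group.
R_1 = 24 (n_1 = 4)
R_2 = 16.5 (n_2 = 3)
R_3 = 25.5 (n_3 = 4)
Step 3: H = 12/(N(N+1)) * sum(R_i^2/n_i) - 3(N+1)
     = 12/(11*12) * (24^2/4 + 16.5^2/3 + 25.5^2/4) - 3*12
     = 0.090909 * 397.312 - 36
     = 0.119318.
Step 4: Ties present; correction factor C = 1 - 6/(11^3 - 11) = 0.995455. Corrected H = 0.119318 / 0.995455 = 0.119863.
Step 5: Under H0, H ~ chi^2(2); p-value = 0.941829.
Step 6: alpha = 0.1. fail to reject H0.

H = 0.1199, df = 2, p = 0.941829, fail to reject H0.


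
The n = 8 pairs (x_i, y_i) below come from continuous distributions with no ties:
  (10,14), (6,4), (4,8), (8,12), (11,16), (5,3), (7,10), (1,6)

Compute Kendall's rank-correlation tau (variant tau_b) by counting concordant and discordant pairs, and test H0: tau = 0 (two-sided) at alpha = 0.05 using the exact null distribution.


Step 1: Enumerate the 28 unordered pairs (i,j) with i<j and classify each by sign(x_j-x_i) * sign(y_j-y_i).
  (1,2):dx=-4,dy=-10->C; (1,3):dx=-6,dy=-6->C; (1,4):dx=-2,dy=-2->C; (1,5):dx=+1,dy=+2->C
  (1,6):dx=-5,dy=-11->C; (1,7):dx=-3,dy=-4->C; (1,8):dx=-9,dy=-8->C; (2,3):dx=-2,dy=+4->D
  (2,4):dx=+2,dy=+8->C; (2,5):dx=+5,dy=+12->C; (2,6):dx=-1,dy=-1->C; (2,7):dx=+1,dy=+6->C
  (2,8):dx=-5,dy=+2->D; (3,4):dx=+4,dy=+4->C; (3,5):dx=+7,dy=+8->C; (3,6):dx=+1,dy=-5->D
  (3,7):dx=+3,dy=+2->C; (3,8):dx=-3,dy=-2->C; (4,5):dx=+3,dy=+4->C; (4,6):dx=-3,dy=-9->C
  (4,7):dx=-1,dy=-2->C; (4,8):dx=-7,dy=-6->C; (5,6):dx=-6,dy=-13->C; (5,7):dx=-4,dy=-6->C
  (5,8):dx=-10,dy=-10->C; (6,7):dx=+2,dy=+7->C; (6,8):dx=-4,dy=+3->D; (7,8):dx=-6,dy=-4->C
Step 2: C = 24, D = 4, total pairs = 28.
Step 3: tau = (C - D)/(n(n-1)/2) = (24 - 4)/28 = 0.714286.
Step 4: Exact two-sided p-value (enumerate n! = 40320 permutations of y under H0): p = 0.014137.
Step 5: alpha = 0.05. reject H0.

tau_b = 0.7143 (C=24, D=4), p = 0.014137, reject H0.


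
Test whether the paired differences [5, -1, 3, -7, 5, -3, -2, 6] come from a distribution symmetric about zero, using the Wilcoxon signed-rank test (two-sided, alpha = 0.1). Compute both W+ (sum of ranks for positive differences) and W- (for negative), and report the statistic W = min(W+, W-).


Step 1: Drop any zero differences (none here) and take |d_i|.
|d| = [5, 1, 3, 7, 5, 3, 2, 6]
Step 2: Midrank |d_i| (ties get averaged ranks).
ranks: |5|->5.5, |1|->1, |3|->3.5, |7|->8, |5|->5.5, |3|->3.5, |2|->2, |6|->7
Step 3: Attach original signs; sum ranks with positive sign and with negative sign.
W+ = 5.5 + 3.5 + 5.5 + 7 = 21.5
W- = 1 + 8 + 3.5 + 2 = 14.5
(Check: W+ + W- = 36 should equal n(n+1)/2 = 36.)
Step 4: Test statistic W = min(W+, W-) = 14.5.
Step 5: Ties in |d|, so use the tie-corrected normal approximation.
        E[W] = n(n+1)/4 = 8*9/4 = 18.
        Tie groups: |d|=3 (t=2), |d|=5 (t=2); sum(t^3 - t) = 12.
        Var[W] = n(n+1)(2n+1)/24 - sum(t^3-t)/48 = 1224/24 - 12/48 = 50.75.
        z = (W - E[W]) / sqrt(Var[W]) = (14.5 - 18) / 7.1239 = -0.4913.
        Two-sided p = 2*Phi(z) = 0.623212.
Step 6: alpha = 0.1. fail to reject H0.

W+ = 21.5, W- = 14.5, W = min = 14.5, p = 0.623212, fail to reject H0.
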